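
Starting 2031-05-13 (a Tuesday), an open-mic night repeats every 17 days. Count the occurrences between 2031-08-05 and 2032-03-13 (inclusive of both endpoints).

Occurrences land 17·i days after 2031-05-13 for i = 0, 1, 2, …
2031-08-05 is 84 days after the start; 84 ÷ 17 = 4 remainder 16; since the remainder is 16, round up to i = 5. First occurrence in the window: #6 on 2031-08-06 (5×17 = 85 days in).
2032-03-13 is 305 days after the start; 305 ÷ 17 = 17 remainder 16. Last occurrence in the window: #18 on 2032-02-26.
Occurrences #6 through #18: 13 in total.

13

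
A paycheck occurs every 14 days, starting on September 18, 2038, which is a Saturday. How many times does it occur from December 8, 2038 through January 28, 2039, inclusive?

Occurrences land 14·i days after September 18, 2038 for i = 0, 1, 2, …
December 8, 2038 is 81 days after the start; 81 ÷ 14 = 5 remainder 11; since the remainder is 11, round up to i = 6. First occurrence in the window: #7 on December 11, 2038 (6×14 = 84 days in).
January 28, 2039 is 132 days after the start; 132 ÷ 14 = 9 remainder 6. Last occurrence in the window: #10 on January 22, 2039.
Occurrences #7 through #10: 4 in total.

4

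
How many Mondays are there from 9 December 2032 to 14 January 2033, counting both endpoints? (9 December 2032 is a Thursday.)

9 December 2032 is a Thursday; the first Monday on or after it is 13 December 2032 (4 days later).
From 13 December 2032 to 14 January 2033: 18 + 14 = 32 days (rest of December, January).
32 ÷ 7 = 4 full weeks with remainder 4, so 4 more Mondays after the first → 5.

5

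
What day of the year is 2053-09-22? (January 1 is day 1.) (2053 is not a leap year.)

Days in months before September: 31 + 28 + 31 + 30 + 31 + 30 + 31 + 31 = 243.
Plus 22 days into September → day 265.

265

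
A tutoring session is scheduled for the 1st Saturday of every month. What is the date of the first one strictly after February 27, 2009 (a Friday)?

March 7, 2009

February 2009 starts on a Sunday, so its 1st Saturday is February 7, 2009 (6 days in).
That is not after February 27, 2009, so look at March 2009.
March 2009 starts on a Sunday, so its 1st Saturday is March 7, 2009 (6 days in).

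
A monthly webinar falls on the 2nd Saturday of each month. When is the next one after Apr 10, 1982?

Apr 1982 starts on a Thursday; its first Saturday is the 3rd, so the 2nd Saturday is the 10th — Apr 10, 1982.
That is not after Apr 10, 1982, so look at May 1982.
May 1982 starts on a Saturday; its first Saturday is the 1st, so the 2nd Saturday is the 8th — May 8, 1982.

May 8, 1982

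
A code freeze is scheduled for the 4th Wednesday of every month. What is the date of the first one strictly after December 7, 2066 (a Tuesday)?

December 22, 2066

December 2066 starts on a Wednesday; its first Wednesday is the 1st, so the 4th Wednesday is the 22nd — December 22, 2066.
December 22, 2066 is after December 7, 2066, so that is the next one.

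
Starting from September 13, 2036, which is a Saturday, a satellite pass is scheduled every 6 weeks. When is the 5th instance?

The 5th occurrence is 4 intervals after the first: 4 × 42 = 168 days after September 13, 2036.
September has 30 days — 17 days to the end of September leaves 151.
October has 31 days (120 left).
November has 30 days (90 left).
December has 31 days (59 left).
January has 31 days (28 left).
28 days into February → February 28, 2037.

February 28, 2037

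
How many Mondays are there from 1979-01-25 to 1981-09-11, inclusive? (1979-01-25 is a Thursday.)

1979-01-25 is a Thursday; the first Monday on or after it is 1979-01-29 (4 days later).
From 1979-01-29 to 1981-09-11: 336 + 366 + 254 = 956 days (rest of 1979, 1980, to 1981-09-11 in 1981).
956 ÷ 7 = 136 full weeks with remainder 4, so 136 more Mondays after the first → 137.

137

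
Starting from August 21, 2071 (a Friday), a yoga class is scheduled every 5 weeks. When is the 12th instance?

September 9, 2072

The 12th occurrence is 11 intervals after the first: 11 × 35 = 385 days after August 21, 2071.
August has 31 days — 10 days to the end of August leaves 375.
September has 30 days (345 left).
October has 31 days (314 left).
November has 30 days (284 left).
December has 31 days (253 left).
January has 31 days (222 left).
February has 29 days (193 left).
March has 31 days (162 left).
April has 30 days (132 left).
May has 31 days (101 left).
June has 30 days (71 left).
July has 31 days (40 left).
August has 31 days (9 left).
9 days into September → September 9, 2072.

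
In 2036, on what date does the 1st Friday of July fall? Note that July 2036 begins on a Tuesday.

July 4, 2036

July 2036 begins on a Tuesday, so the first Friday is July 4 (3 days later).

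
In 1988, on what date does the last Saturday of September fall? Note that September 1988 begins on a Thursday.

September 1988 begins on a Thursday, so the first Saturday is September 3 (2 days later).
September 1988 has 30 days. Adding weeks: 3, 10, 17, 24 — the last one ≤ 30 is the 24th.

September 24, 1988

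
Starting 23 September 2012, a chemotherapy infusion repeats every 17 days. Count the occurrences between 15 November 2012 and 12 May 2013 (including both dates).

10

Occurrences land 17·i days after 23 September 2012 for i = 0, 1, 2, …
15 November 2012 is 53 days after the start; 53 ÷ 17 = 3 remainder 2; since the remainder is 2, round up to i = 4. First occurrence in the window: #5 on 30 November 2012 (4×17 = 68 days in).
12 May 2013 is 231 days after the start; 231 ÷ 17 = 13 remainder 10. Last occurrence in the window: #14 on 2 May 2013.
Occurrences #5 through #14: 10 in total.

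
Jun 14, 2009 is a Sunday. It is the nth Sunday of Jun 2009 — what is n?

2nd

Day 14 falls in week ⌈14/7⌉ of the month.
Days 1–7 hold the 1st Sunday, 8–14 the 2nd, 15–21 the 3rd, 22–28 the 4th, 29–31 the 5th.
14 is in the range for the 2nd.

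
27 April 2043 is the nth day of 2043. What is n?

Days in months before April: 31 + 28 + 31 = 90.
Plus 27 days into April → day 117.

117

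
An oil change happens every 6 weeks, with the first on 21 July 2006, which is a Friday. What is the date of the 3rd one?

13 October 2006

The 3rd occurrence is 2 intervals after the first: 2 × 42 = 84 days after 21 July 2006.
July has 31 days — 10 days to the end of July leaves 74.
August has 31 days (43 left).
September has 30 days (13 left).
13 days into October → 13 October 2006.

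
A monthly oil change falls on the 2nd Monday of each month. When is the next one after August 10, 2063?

August 2063 starts on a Wednesday; its first Monday is the 6th, so the 2nd Monday is the 13th — August 13, 2063.
August 13, 2063 is after August 10, 2063, so that is the next one.

August 13, 2063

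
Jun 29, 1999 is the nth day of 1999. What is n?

180

Days in months before Jun: 31 + 28 + 31 + 30 + 31 = 151.
Plus 29 days into Jun → day 180.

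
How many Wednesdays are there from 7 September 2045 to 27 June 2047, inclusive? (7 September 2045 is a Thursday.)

94

7 September 2045 is a Thursday; the first Wednesday on or after it is 13 September 2045 (6 days later).
From 13 September 2045 to 27 June 2047: 109 + 365 + 178 = 652 days (rest of 2045, 2046, to 27 June 2047 in 2047).
652 ÷ 7 = 93 full weeks with remainder 1, so 93 more Wednesdays after the first → 94.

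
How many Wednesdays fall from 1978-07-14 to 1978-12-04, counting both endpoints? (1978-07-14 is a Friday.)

1978-07-14 is a Friday; the first Wednesday on or after it is 1978-07-19 (5 days later).
From 1978-07-19 to 1978-12-04: 12 + 31 + 30 + 31 + 30 + 4 = 138 days (rest of July, August, September, October, November, December).
138 ÷ 7 = 19 full weeks with remainder 5, so 19 more Wednesdays after the first → 20.

20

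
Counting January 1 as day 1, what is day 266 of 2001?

January has 31 days (266 − 31 = 235 remain).
February has 28 days (235 − 28 = 207 remain).
March has 31 days (207 − 31 = 176 remain).
April has 30 days (176 − 30 = 146 remain).
May has 31 days (146 − 31 = 115 remain).
June has 30 days (115 − 30 = 85 remain).
July has 31 days (85 − 31 = 54 remain).
August has 31 days (54 − 31 = 23 remain).
23 into September → September 23.

2001-09-23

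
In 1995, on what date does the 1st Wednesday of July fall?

July 1995 begins on a Saturday, so the first Wednesday is July 5 (4 days later).

5 July 1995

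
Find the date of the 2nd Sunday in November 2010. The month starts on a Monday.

November 14, 2010

November 2010 begins on a Monday, so the first Sunday is November 7 (6 days later).
The 2nd Sunday is 1 weeks later: 7 + 7 = 14.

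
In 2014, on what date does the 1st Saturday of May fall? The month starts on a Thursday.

May 2014 begins on a Thursday, so the first Saturday is May 3 (2 days later).

May 3, 2014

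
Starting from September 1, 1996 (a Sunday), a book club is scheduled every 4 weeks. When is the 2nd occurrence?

The 2nd occurrence is 1 interval after the first: 1 × 28 = 28 days after September 1, 1996.
28 days later is September 29, 1996.

September 29, 1996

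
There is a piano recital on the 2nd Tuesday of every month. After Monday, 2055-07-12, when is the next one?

July 2055 starts on a Thursday; its first Tuesday is the 6th, so the 2nd Tuesday is the 13th — 2055-07-13.
2055-07-13 is after 2055-07-12, so that is the next one.

2055-07-13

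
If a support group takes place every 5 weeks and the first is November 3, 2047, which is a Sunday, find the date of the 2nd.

December 8, 2047

The 2nd occurrence is 1 interval after the first: 1 × 35 = 35 days after November 3, 2047.
November has 30 days — 27 days to the end of November leaves 8.
8 days into December → December 8, 2047.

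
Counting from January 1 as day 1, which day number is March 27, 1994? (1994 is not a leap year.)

Days in months before March: 31 + 28 = 59.
Plus 27 days into March → day 86.

86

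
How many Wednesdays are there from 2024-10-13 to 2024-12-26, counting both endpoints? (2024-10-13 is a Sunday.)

2024-10-13 is a Sunday; the first Wednesday on or after it is 2024-10-16 (3 days later).
From 2024-10-16 to 2024-12-26: 15 + 30 + 26 = 71 days (rest of October, November, December).
71 ÷ 7 = 10 full weeks with remainder 1, so 10 more Wednesdays after the first → 11.

11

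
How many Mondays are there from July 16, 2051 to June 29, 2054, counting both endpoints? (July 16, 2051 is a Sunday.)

155

July 16, 2051 is a Sunday; the first Monday on or after it is July 17, 2051 (1 day later).
From July 17, 2051 to June 29, 2054: 167 + 366 + 365 + 180 = 1078 days (rest of 2051, 2052, 2053, to June 29, 2054 in 2054).
1078 ÷ 7 = 154 full weeks with remainder 0, so 154 more Mondays after the first → 155.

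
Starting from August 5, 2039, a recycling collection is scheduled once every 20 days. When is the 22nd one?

The 22nd occurrence is 21 intervals after the first: 21 × 20 = 420 days after August 5, 2039.
August has 31 days — 26 days to the end of August leaves 394.
September has 30 days (364 left).
October has 31 days (333 left).
November has 30 days (303 left).
December has 31 days (272 left).
January has 31 days (241 left).
February has 29 days (212 left).
March has 31 days (181 left).
April has 30 days (151 left).
May has 31 days (120 left).
June has 30 days (90 left).
July has 31 days (59 left).
August has 31 days (28 left).
28 days into September → September 28, 2040.

September 28, 2040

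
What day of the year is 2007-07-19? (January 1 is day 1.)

Days in months before July: 31 + 28 + 31 + 30 + 31 + 30 = 181.
Plus 19 days into July → day 200.

200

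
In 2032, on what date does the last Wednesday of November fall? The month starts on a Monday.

24 November 2032

November 2032 begins on a Monday, so the first Wednesday is November 3 (2 days later).
November 2032 has 30 days. Adding weeks: 3, 10, 17, 24 — the last one ≤ 30 is the 24th.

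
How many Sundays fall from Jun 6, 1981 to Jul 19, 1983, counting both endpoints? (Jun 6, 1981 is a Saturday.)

Jun 6, 1981 is a Saturday; the first Sunday on or after it is Jun 7, 1981 (1 day later).
From Jun 7, 1981 to Jul 19, 1983: 207 + 365 + 200 = 772 days (rest of 1981, 1982, to Jul 19, 1983 in 1983).
772 ÷ 7 = 110 full weeks with remainder 2, so 110 more Sundays after the first → 111.

111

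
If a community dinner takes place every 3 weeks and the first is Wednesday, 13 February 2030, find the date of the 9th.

The 9th occurrence is 8 intervals after the first: 8 × 21 = 168 days after 13 February 2030.
February has 28 days — 15 days to the end of February leaves 153.
March has 31 days (122 left).
April has 30 days (92 left).
May has 31 days (61 left).
June has 30 days (31 left).
31 days into July → 31 July 2030.

31 July 2030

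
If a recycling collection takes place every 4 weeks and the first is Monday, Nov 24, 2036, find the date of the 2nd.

Dec 22, 2036

The 2nd occurrence is 1 interval after the first: 1 × 28 = 28 days after Nov 24, 2036.
Nov has 30 days — 6 days to the end of Nov leaves 22.
22 days into Dec → Dec 22, 2036.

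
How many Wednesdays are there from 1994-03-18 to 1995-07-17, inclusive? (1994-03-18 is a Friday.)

1994-03-18 is a Friday; the first Wednesday on or after it is 1994-03-23 (5 days later).
From 1994-03-23 to 1995-07-17: 283 + 198 = 481 days (rest of 1994, to 1995-07-17 in 1995).
481 ÷ 7 = 68 full weeks with remainder 5, so 68 more Wednesdays after the first → 69.

69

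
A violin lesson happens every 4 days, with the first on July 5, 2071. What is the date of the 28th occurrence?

October 21, 2071

The 28th occurrence is 27 intervals after the first: 27 × 4 = 108 days after July 5, 2071.
July has 31 days — 26 days to the end of July leaves 82.
August has 31 days (51 left).
September has 30 days (21 left).
21 days into October → October 21, 2071.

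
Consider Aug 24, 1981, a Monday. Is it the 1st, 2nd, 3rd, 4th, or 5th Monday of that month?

Day 24 falls in week ⌈24/7⌉ of the month.
Days 1–7 hold the 1st Monday, 8–14 the 2nd, 15–21 the 3rd, 22–28 the 4th, 29–31 the 5th.
24 is in the range for the 4th.

4th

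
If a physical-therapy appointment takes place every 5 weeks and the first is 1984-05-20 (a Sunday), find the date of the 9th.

1985-02-24

The 9th occurrence is 8 intervals after the first: 8 × 35 = 280 days after 1984-05-20.
May has 31 days — 11 days to the end of May leaves 269.
June has 30 days (239 left).
July has 31 days (208 left).
August has 31 days (177 left).
September has 30 days (147 left).
October has 31 days (116 left).
November has 30 days (86 left).
December has 31 days (55 left).
January has 31 days (24 left).
24 days into February → 1985-02-24.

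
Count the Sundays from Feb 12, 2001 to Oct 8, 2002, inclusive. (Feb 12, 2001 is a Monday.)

Feb 12, 2001 is a Monday; the first Sunday on or after it is Feb 18, 2001 (6 days later).
From Feb 18, 2001 to Oct 8, 2002: 316 + 281 = 597 days (rest of 2001, to Oct 8, 2002 in 2002).
597 ÷ 7 = 85 full weeks with remainder 2, so 85 more Sundays after the first → 86.

86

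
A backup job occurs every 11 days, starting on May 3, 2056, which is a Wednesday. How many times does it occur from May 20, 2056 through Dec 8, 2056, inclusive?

18

Occurrences land 11·i days after May 3, 2056 for i = 0, 1, 2, …
May 20, 2056 is 17 days after the start; 17 ÷ 11 = 1 remainder 6; since the remainder is 6, round up to i = 2. First occurrence in the window: #3 on May 25, 2056 (2×11 = 22 days in).
Dec 8, 2056 is 219 days after the start; 219 ÷ 11 = 19 remainder 10. Last occurrence in the window: #20 on Nov 28, 2056.
Occurrences #3 through #20: 18 in total.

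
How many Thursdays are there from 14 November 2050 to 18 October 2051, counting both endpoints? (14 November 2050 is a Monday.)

14 November 2050 is a Monday; the first Thursday on or after it is 17 November 2050 (3 days later).
From 17 November 2050 to 18 October 2051: 44 + 291 = 335 days (rest of 2050, to 18 October 2051 in 2051).
335 ÷ 7 = 47 full weeks with remainder 6, so 47 more Thursdays after the first → 48.

48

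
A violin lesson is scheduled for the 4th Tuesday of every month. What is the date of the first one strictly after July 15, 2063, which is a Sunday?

July 2063 starts on a Sunday; its first Tuesday is the 3rd, so the 4th Tuesday is the 24th — July 24, 2063.
July 24, 2063 is after July 15, 2063, so that is the next one.

July 24, 2063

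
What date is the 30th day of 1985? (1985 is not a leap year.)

30 January 1985

30 into January → January 30.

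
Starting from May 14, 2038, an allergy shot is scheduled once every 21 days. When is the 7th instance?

Sep 17, 2038

The 7th occurrence is 6 intervals after the first: 6 × 21 = 126 days after May 14, 2038.
May has 31 days — 17 days to the end of May leaves 109.
Jun has 30 days (79 left).
Jul has 31 days (48 left).
Aug has 31 days (17 left).
17 days into Sep → Sep 17, 2038.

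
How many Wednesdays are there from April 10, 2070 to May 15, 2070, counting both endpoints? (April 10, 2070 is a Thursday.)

5

April 10, 2070 is a Thursday; the first Wednesday on or after it is April 16, 2070 (6 days later).
From April 16, 2070 to May 15, 2070: 14 + 15 = 29 days (rest of April, May).
29 ÷ 7 = 4 full weeks with remainder 1, so 4 more Wednesdays after the first → 5.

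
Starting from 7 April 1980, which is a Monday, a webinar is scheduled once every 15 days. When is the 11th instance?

The 11th occurrence is 10 intervals after the first: 10 × 15 = 150 days after 7 April 1980.
April has 30 days — 23 days to the end of April leaves 127.
May has 31 days (96 left).
June has 30 days (66 left).
July has 31 days (35 left).
August has 31 days (4 left).
4 days into September → 4 September 1980.

4 September 1980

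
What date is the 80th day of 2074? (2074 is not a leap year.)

January has 31 days (80 − 31 = 49 remain).
February has 28 days (49 − 28 = 21 remain).
21 into March → March 21.

21 March 2074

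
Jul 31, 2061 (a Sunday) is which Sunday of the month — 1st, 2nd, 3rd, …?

5th

Day 31 falls in week ⌈31/7⌉ of the month.
Days 1–7 hold the 1st Sunday, 8–14 the 2nd, 15–21 the 3rd, 22–28 the 4th, 29–31 the 5th.
31 is in the range for the 5th.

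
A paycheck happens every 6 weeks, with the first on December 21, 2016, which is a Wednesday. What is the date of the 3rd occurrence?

The 3rd occurrence is 2 intervals after the first: 2 × 42 = 84 days after December 21, 2016.
December has 31 days — 10 days to the end of December leaves 74.
January has 31 days (43 left).
February has 28 days (15 left).
15 days into March → March 15, 2017.

March 15, 2017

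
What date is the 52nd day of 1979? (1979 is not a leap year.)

Feb 21, 1979

Jan has 31 days (52 − 31 = 21 remain).
21 into Feb → Feb 21.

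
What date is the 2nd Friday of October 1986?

10 October 1986

October 1986 begins on a Wednesday, so the first Friday is October 3 (2 days later).
The 2nd Friday is 1 weeks later: 3 + 7 = 10.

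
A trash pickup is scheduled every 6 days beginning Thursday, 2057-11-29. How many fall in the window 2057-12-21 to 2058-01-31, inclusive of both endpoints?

7

Occurrences land 6·i days after 2057-11-29 for i = 0, 1, 2, …
2057-12-21 is 22 days after the start; 22 ÷ 6 = 3 remainder 4; since the remainder is 4, round up to i = 4. First occurrence in the window: #5 on 2057-12-23 (4×6 = 24 days in).
2058-01-31 is 63 days after the start; 63 ÷ 6 = 10 remainder 3. Last occurrence in the window: #11 on 2058-01-28.
Occurrences #5 through #11: 7 in total.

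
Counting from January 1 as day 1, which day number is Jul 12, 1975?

193

Days in months before Jul: 31 + 28 + 31 + 30 + 31 + 30 = 181.
Plus 12 days into Jul → day 193.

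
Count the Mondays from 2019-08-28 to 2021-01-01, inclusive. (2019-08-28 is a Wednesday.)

2019-08-28 is a Wednesday; the first Monday on or after it is 2019-09-02 (5 days later).
From 2019-09-02 to 2021-01-01: 120 + 366 + 1 = 487 days (rest of 2019, 2020, to 2021-01-01 in 2021).
487 ÷ 7 = 69 full weeks with remainder 4, so 69 more Mondays after the first → 70.

70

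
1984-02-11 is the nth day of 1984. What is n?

Days in months before February: 31 = 31.
Plus 11 days into February → day 42.

42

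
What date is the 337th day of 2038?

December 3, 2038

January has 31 days (337 − 31 = 306 remain).
February has 28 days (306 − 28 = 278 remain).
March has 31 days (278 − 31 = 247 remain).
April has 30 days (247 − 30 = 217 remain).
May has 31 days (217 − 31 = 186 remain).
June has 30 days (186 − 30 = 156 remain).
July has 31 days (156 − 31 = 125 remain).
August has 31 days (125 − 31 = 94 remain).
September has 30 days (94 − 30 = 64 remain).
October has 31 days (64 − 31 = 33 remain).
November has 30 days (33 − 30 = 3 remain).
3 into December → December 3.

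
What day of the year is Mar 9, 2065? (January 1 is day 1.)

68

Days in months before Mar: 31 + 28 = 59.
Plus 9 days into Mar → day 68.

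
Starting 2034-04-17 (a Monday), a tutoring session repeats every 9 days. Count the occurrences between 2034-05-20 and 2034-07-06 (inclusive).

Occurrences land 9·i days after 2034-04-17 for i = 0, 1, 2, …
2034-05-20 is 33 days after the start; 33 ÷ 9 = 3 remainder 6; since the remainder is 6, round up to i = 4. First occurrence in the window: #5 on 2034-05-23 (4×9 = 36 days in).
2034-07-06 is 80 days after the start; 80 ÷ 9 = 8 remainder 8. Last occurrence in the window: #9 on 2034-06-28.
Occurrences #5 through #9: 5 in total.

5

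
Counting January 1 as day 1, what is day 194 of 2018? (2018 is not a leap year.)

Jul 13, 2018

Jan has 31 days (194 − 31 = 163 remain).
Feb has 28 days (163 − 28 = 135 remain).
Mar has 31 days (135 − 31 = 104 remain).
Apr has 30 days (104 − 30 = 74 remain).
May has 31 days (74 − 31 = 43 remain).
Jun has 30 days (43 − 30 = 13 remain).
13 into Jul → Jul 13.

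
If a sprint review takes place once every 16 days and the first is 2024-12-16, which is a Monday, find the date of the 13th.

The 13th occurrence is 12 intervals after the first: 12 × 16 = 192 days after 2024-12-16.
December has 31 days — 15 days to the end of December leaves 177.
January has 31 days (146 left).
February has 28 days (118 left).
March has 31 days (87 left).
April has 30 days (57 left).
May has 31 days (26 left).
26 days into June → 2025-06-26.

2025-06-26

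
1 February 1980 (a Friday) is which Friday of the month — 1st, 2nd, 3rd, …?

Day 1 falls in week ⌈1/7⌉ of the month.
Days 1–7 hold the 1st Friday, 8–14 the 2nd, 15–21 the 3rd, 22–28 the 4th, 29–31 the 5th.
1 is in the range for the 1st.

1st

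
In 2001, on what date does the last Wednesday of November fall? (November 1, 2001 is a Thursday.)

November 2001 begins on a Thursday, so the first Wednesday is November 7 (6 days later).
November 2001 has 30 days. Adding weeks: 7, 14, 21, 28 — the last one ≤ 30 is the 28th.

28 November 2001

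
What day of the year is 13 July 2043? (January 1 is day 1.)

Days in months before July: 31 + 28 + 31 + 30 + 31 + 30 = 181.
Plus 13 days into July → day 194.

194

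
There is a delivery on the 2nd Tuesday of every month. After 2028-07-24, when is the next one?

July 2028 starts on a Saturday; its first Tuesday is the 4th, so the 2nd Tuesday is the 11th — 2028-07-11.
That is not after 2028-07-24, so look at August 2028.
August 2028 starts on a Tuesday; its first Tuesday is the 1st, so the 2nd Tuesday is the 8th — 2028-08-08.

2028-08-08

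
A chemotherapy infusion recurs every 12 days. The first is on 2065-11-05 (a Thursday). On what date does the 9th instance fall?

The 9th occurrence is 8 intervals after the first: 8 × 12 = 96 days after 2065-11-05.
November has 30 days — 25 days to the end of November leaves 71.
December has 31 days (40 left).
January has 31 days (9 left).
9 days into February → 2066-02-09.

2066-02-09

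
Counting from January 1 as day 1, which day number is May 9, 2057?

129

Days in months before May: 31 + 28 + 31 + 30 = 120.
Plus 9 days into May → day 129.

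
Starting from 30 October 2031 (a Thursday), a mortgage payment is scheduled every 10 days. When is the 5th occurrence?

9 December 2031

The 5th occurrence is 4 intervals after the first: 4 × 10 = 40 days after 30 October 2031.
October has 31 days — 1 day to the end of October leaves 39.
November has 30 days (9 left).
9 days into December → 9 December 2031.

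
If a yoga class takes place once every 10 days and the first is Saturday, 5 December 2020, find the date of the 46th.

28 February 2022

The 46th occurrence is 45 intervals after the first: 45 × 10 = 450 days after 5 December 2020.
December has 31 days — 26 days to the end of December leaves 424.
2021 has 365 days (59 left).
January has 31 days (28 left).
28 days into February → 28 February 2022.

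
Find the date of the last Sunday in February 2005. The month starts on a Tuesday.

27 February 2005

February 2005 begins on a Tuesday, so the first Sunday is February 6 (5 days later).
February 2005 has 28 days. Adding weeks: 6, 13, 20, 27 — the last one ≤ 28 is the 27th.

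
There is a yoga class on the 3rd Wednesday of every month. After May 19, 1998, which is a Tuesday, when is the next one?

May 20, 1998

May 1998 starts on a Friday; its first Wednesday is the 6th, so the 3rd Wednesday is the 20th — May 20, 1998.
May 20, 1998 is after May 19, 1998, so that is the next one.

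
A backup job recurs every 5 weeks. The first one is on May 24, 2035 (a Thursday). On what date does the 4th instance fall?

The 4th occurrence is 3 intervals after the first: 3 × 35 = 105 days after May 24, 2035.
May has 31 days — 7 days to the end of May leaves 98.
Jun has 30 days (68 left).
Jul has 31 days (37 left).
Aug has 31 days (6 left).
6 days into Sep → Sep 6, 2035.

Sep 6, 2035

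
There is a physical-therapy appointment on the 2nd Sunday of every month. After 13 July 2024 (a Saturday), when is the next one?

July 2024 starts on a Monday; its first Sunday is the 7th, so the 2nd Sunday is the 14th — 14 July 2024.
14 July 2024 is after 13 July 2024, so that is the next one.

14 July 2024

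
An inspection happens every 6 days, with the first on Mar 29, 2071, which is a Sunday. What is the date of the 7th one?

The 7th occurrence is 6 intervals after the first: 6 × 6 = 36 days after Mar 29, 2071.
Mar has 31 days — 2 days to the end of Mar leaves 34.
Apr has 30 days (4 left).
4 days into May → May 4, 2071.

May 4, 2071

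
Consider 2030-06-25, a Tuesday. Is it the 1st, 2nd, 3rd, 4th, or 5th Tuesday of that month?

Day 25 falls in week ⌈25/7⌉ of the month.
Days 1–7 hold the 1st Tuesday, 8–14 the 2nd, 15–21 the 3rd, 22–28 the 4th, 29–31 the 5th.
25 is in the range for the 4th.

4th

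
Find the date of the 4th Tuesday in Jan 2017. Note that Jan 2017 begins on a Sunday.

Jan 2017 begins on a Sunday, so the first Tuesday is Jan 3 (2 days later).
The 4th Tuesday is 3 weeks later: 3 + 21 = 24.

Jan 24, 2017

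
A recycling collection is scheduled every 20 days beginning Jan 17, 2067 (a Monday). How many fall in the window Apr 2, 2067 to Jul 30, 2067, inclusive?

6

Occurrences land 20·i days after Jan 17, 2067 for i = 0, 1, 2, …
Apr 2, 2067 is 75 days after the start; 75 ÷ 20 = 3 remainder 15; since the remainder is 15, round up to i = 4. First occurrence in the window: #5 on Apr 7, 2067 (4×20 = 80 days in).
Jul 30, 2067 is 194 days after the start; 194 ÷ 20 = 9 remainder 14. Last occurrence in the window: #10 on Jul 16, 2067.
Occurrences #5 through #10: 6 in total.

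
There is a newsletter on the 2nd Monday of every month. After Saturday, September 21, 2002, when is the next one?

October 14, 2002

September 2002 starts on a Sunday; its first Monday is the 2nd, so the 2nd Monday is the 9th — September 9, 2002.
That is not after September 21, 2002, so look at October 2002.
October 2002 starts on a Tuesday; its first Monday is the 7th, so the 2nd Monday is the 14th — October 14, 2002.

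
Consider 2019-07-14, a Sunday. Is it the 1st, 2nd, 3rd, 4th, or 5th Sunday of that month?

2nd

Day 14 falls in week ⌈14/7⌉ of the month.
Days 1–7 hold the 1st Sunday, 8–14 the 2nd, 15–21 the 3rd, 22–28 the 4th, 29–31 the 5th.
14 is in the range for the 2nd.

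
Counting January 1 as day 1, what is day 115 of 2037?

April 25, 2037

January has 31 days (115 − 31 = 84 remain).
February has 28 days (84 − 28 = 56 remain).
March has 31 days (56 − 31 = 25 remain).
25 into April → April 25.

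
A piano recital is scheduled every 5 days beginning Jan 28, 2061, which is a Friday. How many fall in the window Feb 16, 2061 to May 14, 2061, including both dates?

Occurrences land 5·i days after Jan 28, 2061 for i = 0, 1, 2, …
Feb 16, 2061 is 19 days after the start; 19 ÷ 5 = 3 remainder 4; since the remainder is 4, round up to i = 4. First occurrence in the window: #5 on Feb 17, 2061 (4×5 = 20 days in).
May 14, 2061 is 106 days after the start; 106 ÷ 5 = 21 remainder 1. Last occurrence in the window: #22 on May 13, 2061.
Occurrences #5 through #22: 18 in total.

18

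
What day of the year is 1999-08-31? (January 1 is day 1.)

Days in months before August: 31 + 28 + 31 + 30 + 31 + 30 + 31 = 212.
Plus 31 days into August → day 243.

243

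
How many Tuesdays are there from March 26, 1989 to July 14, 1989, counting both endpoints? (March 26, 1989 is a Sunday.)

16

March 26, 1989 is a Sunday; the first Tuesday on or after it is March 28, 1989 (2 days later).
From March 28, 1989 to July 14, 1989: 3 + 30 + 31 + 30 + 14 = 108 days (rest of March, April, May, June, July).
108 ÷ 7 = 15 full weeks with remainder 3, so 15 more Tuesdays after the first → 16.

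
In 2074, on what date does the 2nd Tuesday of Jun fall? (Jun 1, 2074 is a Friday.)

Jun 2074 begins on a Friday, so the first Tuesday is Jun 5 (4 days later).
The 2nd Tuesday is 1 weeks later: 5 + 7 = 12.

Jun 12, 2074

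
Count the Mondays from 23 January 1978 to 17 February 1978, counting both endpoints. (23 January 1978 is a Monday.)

23 January 1978 is a Monday; the first Monday on or after it is 23 January 1978.
From 23 January 1978 to 17 February 1978: 8 + 17 = 25 days (rest of January, February).
25 ÷ 7 = 3 full weeks with remainder 4, so 3 more Mondays after the first → 4.

4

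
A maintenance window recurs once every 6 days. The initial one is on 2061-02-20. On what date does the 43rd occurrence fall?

The 43rd occurrence is 42 intervals after the first: 42 × 6 = 252 days after 2061-02-20.
February has 28 days — 8 days to the end of February leaves 244.
March has 31 days (213 left).
April has 30 days (183 left).
May has 31 days (152 left).
June has 30 days (122 left).
July has 31 days (91 left).
August has 31 days (60 left).
September has 30 days (30 left).
30 days into October → 2061-10-30.

2061-10-30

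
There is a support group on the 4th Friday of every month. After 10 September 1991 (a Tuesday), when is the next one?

September 1991 starts on a Sunday; its first Friday is the 6th, so the 4th Friday is the 27th — 27 September 1991.
27 September 1991 is after 10 September 1991, so that is the next one.

27 September 1991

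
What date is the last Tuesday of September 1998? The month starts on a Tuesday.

September 1998 begins on a Tuesday, so the first Tuesday is September 1.
September 1998 has 30 days. Adding weeks: 1, 8, 15, 22, 29 — the last one ≤ 30 is the 29th.

29 September 1998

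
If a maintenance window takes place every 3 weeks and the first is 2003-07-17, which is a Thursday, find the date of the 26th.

The 26th occurrence is 25 intervals after the first: 25 × 21 = 525 days after 2003-07-17.
July has 31 days — 14 days to the end of July leaves 511.
From end of July to end of 2003 is 153 days (358 left).
January has 31 days (327 left).
February has 29 days (298 left).
March has 31 days (267 left).
April has 30 days (237 left).
May has 31 days (206 left).
June has 30 days (176 left).
July has 31 days (145 left).
August has 31 days (114 left).
September has 30 days (84 left).
October has 31 days (53 left).
November has 30 days (23 left).
23 days into December → 2004-12-23.

2004-12-23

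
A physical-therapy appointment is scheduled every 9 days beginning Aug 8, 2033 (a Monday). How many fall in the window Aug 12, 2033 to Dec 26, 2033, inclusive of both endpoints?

15

Occurrences land 9·i days after Aug 8, 2033 for i = 0, 1, 2, …
Aug 12, 2033 is 4 days after the start; 4 ÷ 9 = 0 remainder 4; since the remainder is 4, round up to i = 1. First occurrence in the window: #2 on Aug 17, 2033 (1×9 = 9 days in).
Dec 26, 2033 is 140 days after the start; 140 ÷ 9 = 15 remainder 5. Last occurrence in the window: #16 on Dec 21, 2033.
Occurrences #2 through #16: 15 in total.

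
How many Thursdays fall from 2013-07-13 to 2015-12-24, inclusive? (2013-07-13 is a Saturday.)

128

2013-07-13 is a Saturday; the first Thursday on or after it is 2013-07-18 (5 days later).
From 2013-07-18 to 2015-12-24: 166 + 365 + 358 = 889 days (rest of 2013, 2014, to 2015-12-24 in 2015).
889 ÷ 7 = 127 full weeks with remainder 0, so 127 more Thursdays after the first → 128.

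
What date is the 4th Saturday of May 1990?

26 May 1990

May 1990 begins on a Tuesday, so the first Saturday is May 5 (4 days later).
The 4th Saturday is 3 weeks later: 5 + 21 = 26.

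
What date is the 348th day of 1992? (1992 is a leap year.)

January has 31 days (348 − 31 = 317 remain).
February has 29 days (317 − 29 = 288 remain).
March has 31 days (288 − 31 = 257 remain).
April has 30 days (257 − 30 = 227 remain).
May has 31 days (227 − 31 = 196 remain).
June has 30 days (196 − 30 = 166 remain).
July has 31 days (166 − 31 = 135 remain).
August has 31 days (135 − 31 = 104 remain).
September has 30 days (104 − 30 = 74 remain).
October has 31 days (74 − 31 = 43 remain).
November has 30 days (43 − 30 = 13 remain).
13 into December → December 13.

December 13, 1992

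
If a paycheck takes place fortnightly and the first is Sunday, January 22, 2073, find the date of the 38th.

June 24, 2074

The 38th occurrence is 37 intervals after the first: 37 × 14 = 518 days after January 22, 2073.
January has 31 days — 9 days to the end of January leaves 509.
From end of January to end of 2073 is 334 days (175 left).
January has 31 days (144 left).
February has 28 days (116 left).
March has 31 days (85 left).
April has 30 days (55 left).
May has 31 days (24 left).
24 days into June → June 24, 2074.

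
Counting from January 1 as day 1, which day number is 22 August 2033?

Days in months before August: 31 + 28 + 31 + 30 + 31 + 30 + 31 = 212.
Plus 22 days into August → day 234.

234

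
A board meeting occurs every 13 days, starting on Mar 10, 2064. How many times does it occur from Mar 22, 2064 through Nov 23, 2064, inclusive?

19

Occurrences land 13·i days after Mar 10, 2064 for i = 0, 1, 2, …
Mar 22, 2064 is 12 days after the start; 12 ÷ 13 = 0 remainder 12; since the remainder is 12, round up to i = 1. First occurrence in the window: #2 on Mar 23, 2064 (1×13 = 13 days in).
Nov 23, 2064 is 258 days after the start; 258 ÷ 13 = 19 remainder 11. Last occurrence in the window: #20 on Nov 12, 2064.
Occurrences #2 through #20: 19 in total.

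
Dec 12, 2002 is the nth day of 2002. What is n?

Days in months before Dec: 31 + 28 + 31 + 30 + 31 + 30 + 31 + 31 + 30 + 31 + 30 = 334.
Plus 12 days into Dec → day 346.

346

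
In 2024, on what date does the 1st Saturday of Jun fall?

Jun 2024 begins on a Saturday, so the first Saturday is Jun 1.

Jun 1, 2024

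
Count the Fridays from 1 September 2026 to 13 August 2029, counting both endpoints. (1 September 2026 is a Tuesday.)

1 September 2026 is a Tuesday; the first Friday on or after it is 4 September 2026 (3 days later).
From 4 September 2026 to 13 August 2029: 118 + 365 + 366 + 225 = 1074 days (rest of 2026, 2027, 2028, to 13 August 2029 in 2029).
1074 ÷ 7 = 153 full weeks with remainder 3, so 153 more Fridays after the first → 154.

154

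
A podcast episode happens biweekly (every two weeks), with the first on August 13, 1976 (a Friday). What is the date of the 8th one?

November 19, 1976

The 8th occurrence is 7 intervals after the first: 7 × 14 = 98 days after August 13, 1976.
August has 31 days — 18 days to the end of August leaves 80.
September has 30 days (50 left).
October has 31 days (19 left).
19 days into November → November 19, 1976.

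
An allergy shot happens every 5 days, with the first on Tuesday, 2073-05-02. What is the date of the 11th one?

2073-06-21

The 11th occurrence is 10 intervals after the first: 10 × 5 = 50 days after 2073-05-02.
May has 31 days — 29 days to the end of May leaves 21.
21 days into June → 2073-06-21.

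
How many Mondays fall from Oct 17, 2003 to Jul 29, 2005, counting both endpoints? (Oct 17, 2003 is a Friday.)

Oct 17, 2003 is a Friday; the first Monday on or after it is Oct 20, 2003 (3 days later).
From Oct 20, 2003 to Jul 29, 2005: 72 + 366 + 210 = 648 days (rest of 2003, 2004, to Jul 29, 2005 in 2005).
648 ÷ 7 = 92 full weeks with remainder 4, so 92 more Mondays after the first → 93.

93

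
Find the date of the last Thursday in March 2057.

29 March 2057

The first Thursday of March 2057 is March 1.
March 2057 has 31 days. Adding weeks: 1, 8, 15, 22, 29 — the last one ≤ 31 is the 29th.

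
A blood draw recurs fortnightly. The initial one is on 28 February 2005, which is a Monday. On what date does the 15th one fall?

12 September 2005

The 15th occurrence is 14 intervals after the first: 14 × 14 = 196 days after 28 February 2005.
February has 28 days — 0 days to the end of February leaves 196.
March has 31 days (165 left).
April has 30 days (135 left).
May has 31 days (104 left).
June has 30 days (74 left).
July has 31 days (43 left).
August has 31 days (12 left).
12 days into September → 12 September 2005.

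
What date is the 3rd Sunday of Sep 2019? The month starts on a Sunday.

Sep 15, 2019

Sep 2019 begins on a Sunday, so the first Sunday is Sep 1.
The 3rd Sunday is 2 weeks later: 1 + 14 = 15.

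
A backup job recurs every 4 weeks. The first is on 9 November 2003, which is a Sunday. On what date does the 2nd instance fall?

The 2nd occurrence is 1 interval after the first: 1 × 28 = 28 days after 9 November 2003.
November has 30 days — 21 days to the end of November leaves 7.
7 days into December → 7 December 2003.

7 December 2003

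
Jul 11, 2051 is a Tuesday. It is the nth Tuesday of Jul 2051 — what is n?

2nd

Day 11 falls in week ⌈11/7⌉ of the month.
Days 1–7 hold the 1st Tuesday, 8–14 the 2nd, 15–21 the 3rd, 22–28 the 4th, 29–31 the 5th.
11 is in the range for the 2nd.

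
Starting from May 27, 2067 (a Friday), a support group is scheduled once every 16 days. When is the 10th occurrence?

The 10th occurrence is 9 intervals after the first: 9 × 16 = 144 days after May 27, 2067.
May has 31 days — 4 days to the end of May leaves 140.
Jun has 30 days (110 left).
Jul has 31 days (79 left).
Aug has 31 days (48 left).
Sep has 30 days (18 left).
18 days into Oct → Oct 18, 2067.

Oct 18, 2067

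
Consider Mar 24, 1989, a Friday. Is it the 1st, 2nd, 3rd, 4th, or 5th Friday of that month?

4th

Day 24 falls in week ⌈24/7⌉ of the month.
Days 1–7 hold the 1st Friday, 8–14 the 2nd, 15–21 the 3rd, 22–28 the 4th, 29–31 the 5th.
24 is in the range for the 4th.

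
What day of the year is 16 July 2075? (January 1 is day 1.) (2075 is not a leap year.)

197

Days in months before July: 31 + 28 + 31 + 30 + 31 + 30 = 181.
Plus 16 days into July → day 197.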